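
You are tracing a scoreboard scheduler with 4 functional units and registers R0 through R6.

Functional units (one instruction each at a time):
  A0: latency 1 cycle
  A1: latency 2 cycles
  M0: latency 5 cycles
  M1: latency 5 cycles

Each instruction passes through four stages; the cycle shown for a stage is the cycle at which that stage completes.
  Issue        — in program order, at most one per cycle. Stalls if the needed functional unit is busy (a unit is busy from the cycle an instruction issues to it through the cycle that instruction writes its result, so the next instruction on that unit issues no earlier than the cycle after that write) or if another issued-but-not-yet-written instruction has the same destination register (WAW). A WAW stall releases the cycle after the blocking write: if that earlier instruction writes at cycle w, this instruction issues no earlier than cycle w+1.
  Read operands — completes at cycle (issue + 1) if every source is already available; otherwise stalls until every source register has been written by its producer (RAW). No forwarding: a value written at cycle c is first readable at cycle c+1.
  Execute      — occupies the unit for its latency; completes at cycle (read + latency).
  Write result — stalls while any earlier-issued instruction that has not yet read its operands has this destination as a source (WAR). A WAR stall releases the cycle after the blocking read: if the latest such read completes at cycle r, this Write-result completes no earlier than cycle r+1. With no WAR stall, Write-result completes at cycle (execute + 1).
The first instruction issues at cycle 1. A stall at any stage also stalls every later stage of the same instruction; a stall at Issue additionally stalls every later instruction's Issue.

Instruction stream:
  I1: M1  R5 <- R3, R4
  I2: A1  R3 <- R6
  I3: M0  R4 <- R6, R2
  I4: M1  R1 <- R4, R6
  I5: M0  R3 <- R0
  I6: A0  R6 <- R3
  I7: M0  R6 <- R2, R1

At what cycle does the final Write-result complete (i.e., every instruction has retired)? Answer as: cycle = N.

cycle = 29

[I1] 1/2/7/8
[I2] 2/3/5/6
[I3] 3/4/9/10
[I4] 9/11/16/17  (struct: M1 busy until I1 writes@8; RAW R4: wait I3 write@10)
[I5] 11/12/17/18  (struct: M0 busy until I3 writes@10)
[I6] 12/19/20/21  (RAW R3: wait I5 write@18)
[I7] 22/23/28/29  (WAW R6: wait I6 write@21)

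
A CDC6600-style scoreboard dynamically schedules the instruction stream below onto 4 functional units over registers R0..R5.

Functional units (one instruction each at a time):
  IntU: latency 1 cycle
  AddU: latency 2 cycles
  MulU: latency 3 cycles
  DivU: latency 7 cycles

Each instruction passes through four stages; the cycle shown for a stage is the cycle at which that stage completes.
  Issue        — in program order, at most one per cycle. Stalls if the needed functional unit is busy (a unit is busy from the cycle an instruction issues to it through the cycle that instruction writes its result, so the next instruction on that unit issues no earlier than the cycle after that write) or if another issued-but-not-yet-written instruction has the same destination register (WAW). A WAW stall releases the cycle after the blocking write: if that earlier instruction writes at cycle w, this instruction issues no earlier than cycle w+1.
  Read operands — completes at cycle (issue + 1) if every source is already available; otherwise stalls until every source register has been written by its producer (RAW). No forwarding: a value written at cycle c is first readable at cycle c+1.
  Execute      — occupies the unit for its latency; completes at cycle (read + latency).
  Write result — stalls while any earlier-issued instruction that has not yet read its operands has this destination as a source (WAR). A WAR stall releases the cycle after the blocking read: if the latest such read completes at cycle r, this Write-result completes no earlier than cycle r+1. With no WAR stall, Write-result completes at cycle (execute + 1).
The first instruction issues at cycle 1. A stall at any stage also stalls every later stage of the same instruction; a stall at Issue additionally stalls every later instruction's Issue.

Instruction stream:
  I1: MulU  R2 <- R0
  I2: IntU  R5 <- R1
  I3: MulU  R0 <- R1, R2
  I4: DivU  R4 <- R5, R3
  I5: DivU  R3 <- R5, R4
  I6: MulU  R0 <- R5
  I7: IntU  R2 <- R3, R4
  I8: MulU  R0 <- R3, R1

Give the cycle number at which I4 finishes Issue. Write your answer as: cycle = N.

1) issue 1, read 2, done 5, write 6
2) issue 2, read 3, done 4, write 5
3) issue 7, read 8, done 11, write 12  <struct: MulU busy until I1 writes@6>
4) issue 8, read 9, done 16, write 17
5) issue 18, read 19, done 26, write 27  <struct: DivU busy until I4 writes@17>
6) issue 19, read 20, done 23, write 24
7) issue 20, read 28, done 29, write 30  <RAW R3: wait I5 write@27>
8) issue 25, read 28, done 31, write 32  <struct: MulU busy until I6 writes@24 / RAW R3: wait I5 write@27>

cycle = 8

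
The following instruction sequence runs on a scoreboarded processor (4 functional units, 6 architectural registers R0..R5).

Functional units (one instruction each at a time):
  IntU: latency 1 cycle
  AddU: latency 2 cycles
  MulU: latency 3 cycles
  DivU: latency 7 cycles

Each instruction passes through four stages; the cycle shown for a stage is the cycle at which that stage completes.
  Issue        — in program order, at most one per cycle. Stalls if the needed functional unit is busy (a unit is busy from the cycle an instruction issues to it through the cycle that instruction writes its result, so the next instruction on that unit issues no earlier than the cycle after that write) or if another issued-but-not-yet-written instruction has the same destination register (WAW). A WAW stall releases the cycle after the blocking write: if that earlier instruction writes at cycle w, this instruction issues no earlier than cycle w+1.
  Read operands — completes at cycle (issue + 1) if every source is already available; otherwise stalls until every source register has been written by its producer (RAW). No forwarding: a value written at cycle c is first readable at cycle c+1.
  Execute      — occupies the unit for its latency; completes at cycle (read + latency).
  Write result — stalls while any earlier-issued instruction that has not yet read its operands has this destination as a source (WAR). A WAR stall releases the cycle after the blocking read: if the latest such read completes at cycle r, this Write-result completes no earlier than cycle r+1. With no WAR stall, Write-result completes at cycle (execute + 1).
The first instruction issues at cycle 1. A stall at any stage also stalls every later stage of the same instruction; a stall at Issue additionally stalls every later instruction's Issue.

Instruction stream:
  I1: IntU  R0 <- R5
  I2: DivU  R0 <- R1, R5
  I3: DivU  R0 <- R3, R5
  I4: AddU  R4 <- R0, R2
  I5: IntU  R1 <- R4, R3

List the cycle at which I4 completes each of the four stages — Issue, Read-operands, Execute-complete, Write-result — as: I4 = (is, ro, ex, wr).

I4 = (16, 25, 27, 28)

c1: I1→IntU
c2: I1 RO
c3: I1 EX
c4: I1 WR R0
c5: I2→DivU
c6: I2 RO
c13: I2 EX
c14: I2 WR R0
c15: I3→DivU
c16: I3 RO · I4→AddU
c17: I5→IntU
c23: I3 EX
c24: I3 WR R0
c25: I4 RO
c27: I4 EX
c28: I4 WR R4
c29: I5 RO
c30: I5 EX
c31: I5 WR R1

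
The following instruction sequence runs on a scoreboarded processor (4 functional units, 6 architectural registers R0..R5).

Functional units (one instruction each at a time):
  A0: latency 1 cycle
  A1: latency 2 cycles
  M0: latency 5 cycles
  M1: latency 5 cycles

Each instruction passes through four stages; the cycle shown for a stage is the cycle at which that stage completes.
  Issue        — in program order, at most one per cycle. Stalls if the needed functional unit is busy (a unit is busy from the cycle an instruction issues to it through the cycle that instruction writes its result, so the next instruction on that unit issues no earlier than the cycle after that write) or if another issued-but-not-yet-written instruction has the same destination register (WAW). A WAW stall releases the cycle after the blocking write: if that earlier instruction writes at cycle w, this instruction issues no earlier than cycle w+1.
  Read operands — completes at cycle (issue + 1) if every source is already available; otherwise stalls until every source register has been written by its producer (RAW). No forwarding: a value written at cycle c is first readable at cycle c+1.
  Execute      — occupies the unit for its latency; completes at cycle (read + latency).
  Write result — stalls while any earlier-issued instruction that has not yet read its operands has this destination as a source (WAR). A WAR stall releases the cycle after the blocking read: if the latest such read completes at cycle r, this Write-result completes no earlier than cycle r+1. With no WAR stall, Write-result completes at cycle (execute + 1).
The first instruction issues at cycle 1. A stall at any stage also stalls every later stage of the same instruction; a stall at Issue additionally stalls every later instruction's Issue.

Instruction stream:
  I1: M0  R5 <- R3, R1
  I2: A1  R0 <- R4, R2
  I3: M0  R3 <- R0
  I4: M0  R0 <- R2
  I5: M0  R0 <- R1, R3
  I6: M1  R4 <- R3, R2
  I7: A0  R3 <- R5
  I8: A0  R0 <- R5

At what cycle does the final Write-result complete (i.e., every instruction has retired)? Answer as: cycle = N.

cycle = 36

[I1] 1/2/7/8
[I2] 2/3/5/6
[I3] 9/10/15/16  (struct: M0 busy until I1 writes@8)
[I4] 17/18/23/24  (struct: M0 busy until I3 writes@16)
[I5] 25/26/31/32  (struct: M0 busy until I4 writes@24)
[I6] 26/27/32/33
[I7] 27/28/29/30
[I8] 33/34/35/36  (WAW R0: wait I5 write@32)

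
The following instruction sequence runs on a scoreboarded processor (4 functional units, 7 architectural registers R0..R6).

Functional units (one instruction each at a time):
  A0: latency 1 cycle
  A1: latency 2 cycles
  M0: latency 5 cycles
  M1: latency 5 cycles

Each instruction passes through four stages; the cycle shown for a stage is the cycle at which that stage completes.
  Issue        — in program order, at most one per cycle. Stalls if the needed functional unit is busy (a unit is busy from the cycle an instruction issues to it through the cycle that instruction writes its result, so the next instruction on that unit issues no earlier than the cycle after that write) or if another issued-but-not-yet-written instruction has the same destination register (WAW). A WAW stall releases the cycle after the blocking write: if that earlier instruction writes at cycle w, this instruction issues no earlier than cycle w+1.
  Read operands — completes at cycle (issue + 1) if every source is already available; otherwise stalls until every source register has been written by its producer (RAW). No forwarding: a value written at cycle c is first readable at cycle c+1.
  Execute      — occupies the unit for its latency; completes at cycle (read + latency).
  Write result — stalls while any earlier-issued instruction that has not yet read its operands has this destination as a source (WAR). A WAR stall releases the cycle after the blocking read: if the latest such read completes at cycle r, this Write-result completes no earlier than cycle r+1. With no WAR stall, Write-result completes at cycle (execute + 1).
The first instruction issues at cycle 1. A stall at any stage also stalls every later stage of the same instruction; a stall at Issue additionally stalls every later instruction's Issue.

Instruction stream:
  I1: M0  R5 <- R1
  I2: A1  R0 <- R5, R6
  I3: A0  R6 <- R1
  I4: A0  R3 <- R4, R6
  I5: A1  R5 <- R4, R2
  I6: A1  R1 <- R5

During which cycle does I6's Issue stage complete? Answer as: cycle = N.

cycle = 18

[I1] 1/2/7/8
[I2] 2/9/11/12  (RAW R5: wait I1 write@8)
[I3] 3/4/5/10  (WAR R6: wait I2 read@9)
[I4] 11/12/13/14  (struct: A0 busy until I3 writes@10)
[I5] 13/14/16/17  (struct: A1 busy until I2 writes@12)
[I6] 18/19/21/22  (struct: A1 busy until I5 writes@17)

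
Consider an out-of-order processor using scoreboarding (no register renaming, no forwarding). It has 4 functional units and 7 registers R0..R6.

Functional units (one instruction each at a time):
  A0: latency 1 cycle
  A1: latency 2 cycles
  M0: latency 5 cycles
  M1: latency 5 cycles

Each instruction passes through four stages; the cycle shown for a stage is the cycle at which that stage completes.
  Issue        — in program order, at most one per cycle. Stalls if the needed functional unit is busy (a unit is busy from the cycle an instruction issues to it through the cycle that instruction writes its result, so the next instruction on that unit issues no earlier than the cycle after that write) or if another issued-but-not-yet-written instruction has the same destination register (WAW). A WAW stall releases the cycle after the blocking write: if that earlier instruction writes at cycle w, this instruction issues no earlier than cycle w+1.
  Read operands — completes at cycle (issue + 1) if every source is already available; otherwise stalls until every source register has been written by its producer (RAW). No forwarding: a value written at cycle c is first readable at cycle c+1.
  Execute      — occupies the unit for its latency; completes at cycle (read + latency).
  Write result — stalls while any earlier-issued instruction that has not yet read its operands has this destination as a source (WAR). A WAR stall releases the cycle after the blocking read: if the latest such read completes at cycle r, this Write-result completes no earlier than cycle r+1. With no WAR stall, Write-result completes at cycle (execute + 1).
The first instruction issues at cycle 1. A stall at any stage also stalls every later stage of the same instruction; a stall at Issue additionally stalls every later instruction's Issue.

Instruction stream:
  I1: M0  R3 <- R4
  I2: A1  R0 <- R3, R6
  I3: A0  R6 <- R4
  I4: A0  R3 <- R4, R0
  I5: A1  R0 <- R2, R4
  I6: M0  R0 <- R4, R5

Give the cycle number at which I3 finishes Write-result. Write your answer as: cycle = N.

cycle = 10

  I1 | 1 | 2 | 7 | 8
  I2 | 2 | 9 | 11 | 12   RAW R3: wait I1 write@8
  I3 | 3 | 4 | 5 | 10   WAR R6: wait I2 read@9
  I4 | 11 | 13 | 14 | 15   struct: A0 busy until I3 writes@10 · RAW R0: wait I2 write@12
  I5 | 13 | 14 | 16 | 17   struct: A1 busy until I2 writes@12
  I6 | 18 | 19 | 24 | 25   WAW R0: wait I5 write@17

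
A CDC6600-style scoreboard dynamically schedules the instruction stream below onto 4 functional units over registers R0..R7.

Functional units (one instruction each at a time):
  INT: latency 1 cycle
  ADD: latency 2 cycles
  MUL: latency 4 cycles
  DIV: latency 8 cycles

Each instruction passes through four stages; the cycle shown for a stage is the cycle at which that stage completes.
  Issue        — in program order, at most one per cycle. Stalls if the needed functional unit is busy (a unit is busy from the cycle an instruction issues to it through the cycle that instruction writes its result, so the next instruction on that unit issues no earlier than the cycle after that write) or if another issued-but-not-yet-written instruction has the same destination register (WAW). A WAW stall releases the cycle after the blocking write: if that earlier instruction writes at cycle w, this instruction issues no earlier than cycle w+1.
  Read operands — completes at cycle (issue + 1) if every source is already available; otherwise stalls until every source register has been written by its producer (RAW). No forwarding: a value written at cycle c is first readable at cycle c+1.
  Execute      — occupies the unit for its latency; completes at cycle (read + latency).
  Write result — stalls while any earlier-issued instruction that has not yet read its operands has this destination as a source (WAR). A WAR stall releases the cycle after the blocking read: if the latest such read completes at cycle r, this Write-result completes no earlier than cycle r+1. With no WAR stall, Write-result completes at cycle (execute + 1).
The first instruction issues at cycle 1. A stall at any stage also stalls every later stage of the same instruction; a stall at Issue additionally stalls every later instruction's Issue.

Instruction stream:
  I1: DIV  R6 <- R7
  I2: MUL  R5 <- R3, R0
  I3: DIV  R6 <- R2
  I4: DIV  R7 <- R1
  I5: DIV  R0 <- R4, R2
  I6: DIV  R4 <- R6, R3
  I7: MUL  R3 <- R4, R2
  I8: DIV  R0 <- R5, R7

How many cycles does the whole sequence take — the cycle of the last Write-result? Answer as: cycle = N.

cycle = 66

I1  is:1  ro:2  ex:10  wr:11
I2  is:2  ro:3  ex:7  wr:8
I3  is:12  ro:13  ex:21  wr:22  — struct: DIV busy until I1 writes@11
I4  is:23  ro:24  ex:32  wr:33  — struct: DIV busy until I3 writes@22
I5  is:34  ro:35  ex:43  wr:44  — struct: DIV busy until I4 writes@33
I6  is:45  ro:46  ex:54  wr:55  — struct: DIV busy until I5 writes@44
I7  is:46  ro:56  ex:60  wr:61  — RAW R4: wait I6 write@55
I8  is:56  ro:57  ex:65  wr:66  — struct: DIV busy until I6 writes@55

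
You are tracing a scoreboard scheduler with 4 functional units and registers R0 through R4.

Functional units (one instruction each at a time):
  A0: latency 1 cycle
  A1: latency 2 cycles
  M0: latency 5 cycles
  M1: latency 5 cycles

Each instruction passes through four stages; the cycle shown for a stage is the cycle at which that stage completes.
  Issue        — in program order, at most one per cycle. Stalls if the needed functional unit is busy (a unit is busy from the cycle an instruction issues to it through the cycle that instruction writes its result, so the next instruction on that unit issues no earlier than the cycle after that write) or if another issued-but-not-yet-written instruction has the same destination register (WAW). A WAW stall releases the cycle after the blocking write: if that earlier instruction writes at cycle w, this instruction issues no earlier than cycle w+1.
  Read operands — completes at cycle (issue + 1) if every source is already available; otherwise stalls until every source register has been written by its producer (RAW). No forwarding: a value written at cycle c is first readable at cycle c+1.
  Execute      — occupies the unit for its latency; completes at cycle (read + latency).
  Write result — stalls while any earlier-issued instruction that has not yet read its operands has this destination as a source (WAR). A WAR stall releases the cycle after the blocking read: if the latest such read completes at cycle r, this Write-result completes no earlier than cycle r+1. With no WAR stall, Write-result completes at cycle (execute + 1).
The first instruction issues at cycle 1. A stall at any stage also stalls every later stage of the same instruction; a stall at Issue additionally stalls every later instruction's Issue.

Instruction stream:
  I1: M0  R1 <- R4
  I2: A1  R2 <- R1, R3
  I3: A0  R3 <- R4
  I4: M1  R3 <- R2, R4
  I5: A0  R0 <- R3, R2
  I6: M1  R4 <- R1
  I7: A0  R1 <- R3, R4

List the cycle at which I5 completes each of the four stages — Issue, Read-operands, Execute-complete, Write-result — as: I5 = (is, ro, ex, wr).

I5 = (12, 20, 21, 22)

[I1] 1/2/7/8
[I2] 2/9/11/12  (RAW R1: wait I1 write@8)
[I3] 3/4/5/10  (WAR R3: wait I2 read@9)
[I4] 11/13/18/19  (WAW R3: wait I3 write@10; RAW R2: wait I2 write@12)
[I5] 12/20/21/22  (RAW R3: wait I4 write@19)
[I6] 20/21/26/27  (struct: M1 busy until I4 writes@19)
[I7] 23/28/29/30  (struct: A0 busy until I5 writes@22; RAW R4: wait I6 write@27)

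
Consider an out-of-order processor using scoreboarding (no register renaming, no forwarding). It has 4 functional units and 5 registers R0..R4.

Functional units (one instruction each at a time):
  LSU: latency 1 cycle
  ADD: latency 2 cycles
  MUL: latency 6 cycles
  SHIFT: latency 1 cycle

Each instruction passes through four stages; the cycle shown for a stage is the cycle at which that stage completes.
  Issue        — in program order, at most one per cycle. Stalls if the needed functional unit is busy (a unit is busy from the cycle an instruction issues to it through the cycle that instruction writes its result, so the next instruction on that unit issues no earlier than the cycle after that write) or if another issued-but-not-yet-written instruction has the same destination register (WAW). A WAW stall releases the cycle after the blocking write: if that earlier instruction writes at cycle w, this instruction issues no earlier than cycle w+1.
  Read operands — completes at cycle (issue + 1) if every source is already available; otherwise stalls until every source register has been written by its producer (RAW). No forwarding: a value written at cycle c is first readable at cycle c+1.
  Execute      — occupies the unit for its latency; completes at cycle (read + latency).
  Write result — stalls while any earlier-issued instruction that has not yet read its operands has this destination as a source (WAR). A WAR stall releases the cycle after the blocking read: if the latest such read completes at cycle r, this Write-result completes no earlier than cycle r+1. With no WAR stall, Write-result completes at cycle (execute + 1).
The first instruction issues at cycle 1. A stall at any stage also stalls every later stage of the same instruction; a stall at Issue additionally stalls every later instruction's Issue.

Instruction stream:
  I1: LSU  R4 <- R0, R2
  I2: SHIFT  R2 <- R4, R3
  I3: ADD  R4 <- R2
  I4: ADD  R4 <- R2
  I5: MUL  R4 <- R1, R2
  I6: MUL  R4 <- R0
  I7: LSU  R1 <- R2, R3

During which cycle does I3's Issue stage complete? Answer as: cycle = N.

cycle = 5

1) issue 1, read 2, done 3, write 4
2) issue 2, read 5, done 6, write 7  <RAW R4: wait I1 write@4>
3) issue 5, read 8, done 10, write 11  <WAW R4: wait I1 write@4 / RAW R2: wait I2 write@7>
4) issue 12, read 13, done 15, write 16  <struct: ADD busy until I3 writes@11>
5) issue 17, read 18, done 24, write 25  <WAW R4: wait I4 write@16>
6) issue 26, read 27, done 33, write 34  <struct: MUL busy until I5 writes@25>
7) issue 27, read 28, done 29, write 30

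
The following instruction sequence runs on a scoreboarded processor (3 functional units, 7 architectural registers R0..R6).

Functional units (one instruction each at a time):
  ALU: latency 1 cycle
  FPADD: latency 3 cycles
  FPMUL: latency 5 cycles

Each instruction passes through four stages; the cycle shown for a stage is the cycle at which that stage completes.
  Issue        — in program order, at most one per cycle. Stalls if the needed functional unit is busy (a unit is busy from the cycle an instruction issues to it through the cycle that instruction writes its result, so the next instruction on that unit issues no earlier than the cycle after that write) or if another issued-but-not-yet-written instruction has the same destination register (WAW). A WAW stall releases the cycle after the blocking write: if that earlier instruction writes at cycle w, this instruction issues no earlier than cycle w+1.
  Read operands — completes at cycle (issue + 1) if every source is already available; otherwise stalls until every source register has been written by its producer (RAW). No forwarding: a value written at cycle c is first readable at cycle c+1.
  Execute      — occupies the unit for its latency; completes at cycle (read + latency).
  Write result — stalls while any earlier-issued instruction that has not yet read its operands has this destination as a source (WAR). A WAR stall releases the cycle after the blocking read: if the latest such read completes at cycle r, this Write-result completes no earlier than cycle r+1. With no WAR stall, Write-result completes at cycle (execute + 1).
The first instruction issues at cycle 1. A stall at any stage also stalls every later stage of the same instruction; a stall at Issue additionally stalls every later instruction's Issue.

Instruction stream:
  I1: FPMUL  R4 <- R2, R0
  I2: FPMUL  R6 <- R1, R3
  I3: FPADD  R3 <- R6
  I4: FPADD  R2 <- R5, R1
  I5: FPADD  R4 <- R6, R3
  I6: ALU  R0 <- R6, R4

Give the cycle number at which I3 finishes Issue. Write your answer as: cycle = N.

c1: I1 issues→FPMUL
c2: I1 reads
c7: I1 exec-done
c8: I1 writes R4
c9: I2 issues→FPMUL
c10: I2 reads, I3 issues→FPADD
c15: I2 exec-done
c16: I2 writes R6
c17: I3 reads
c20: I3 exec-done
c21: I3 writes R3
c22: I4 issues→FPADD
c23: I4 reads
c26: I4 exec-done
c27: I4 writes R2
c28: I5 issues→FPADD
c29: I5 reads, I6 issues→ALU
c32: I5 exec-done
c33: I5 writes R4
c34: I6 reads
c35: I6 exec-done
c36: I6 writes R0

cycle = 10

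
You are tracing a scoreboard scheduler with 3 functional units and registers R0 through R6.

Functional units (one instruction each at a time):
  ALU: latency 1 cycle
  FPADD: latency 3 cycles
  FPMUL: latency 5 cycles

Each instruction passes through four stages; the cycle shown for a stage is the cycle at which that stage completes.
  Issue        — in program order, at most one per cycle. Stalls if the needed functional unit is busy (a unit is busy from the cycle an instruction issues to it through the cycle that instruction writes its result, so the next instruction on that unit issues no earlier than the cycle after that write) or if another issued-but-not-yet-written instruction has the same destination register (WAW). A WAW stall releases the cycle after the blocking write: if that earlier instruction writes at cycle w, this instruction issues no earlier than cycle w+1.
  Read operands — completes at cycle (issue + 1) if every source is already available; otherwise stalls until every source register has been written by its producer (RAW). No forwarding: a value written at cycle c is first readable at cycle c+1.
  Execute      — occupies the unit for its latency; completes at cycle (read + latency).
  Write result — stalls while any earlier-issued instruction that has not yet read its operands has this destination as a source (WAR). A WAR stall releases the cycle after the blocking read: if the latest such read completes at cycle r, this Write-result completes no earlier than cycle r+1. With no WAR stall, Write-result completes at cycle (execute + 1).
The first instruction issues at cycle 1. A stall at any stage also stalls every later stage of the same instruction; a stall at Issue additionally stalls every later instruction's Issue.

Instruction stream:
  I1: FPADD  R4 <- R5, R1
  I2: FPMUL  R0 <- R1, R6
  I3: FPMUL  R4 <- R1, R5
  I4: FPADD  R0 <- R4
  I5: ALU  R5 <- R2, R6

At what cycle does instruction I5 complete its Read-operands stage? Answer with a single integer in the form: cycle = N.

cycle = 13

  I1 | 1 | 2 | 5 | 6
  I2 | 2 | 3 | 8 | 9
  I3 | 10 | 11 | 16 | 17   struct: FPMUL busy until I2 writes@9
  I4 | 11 | 18 | 21 | 22   RAW R4: wait I3 write@17
  I5 | 12 | 13 | 14 | 15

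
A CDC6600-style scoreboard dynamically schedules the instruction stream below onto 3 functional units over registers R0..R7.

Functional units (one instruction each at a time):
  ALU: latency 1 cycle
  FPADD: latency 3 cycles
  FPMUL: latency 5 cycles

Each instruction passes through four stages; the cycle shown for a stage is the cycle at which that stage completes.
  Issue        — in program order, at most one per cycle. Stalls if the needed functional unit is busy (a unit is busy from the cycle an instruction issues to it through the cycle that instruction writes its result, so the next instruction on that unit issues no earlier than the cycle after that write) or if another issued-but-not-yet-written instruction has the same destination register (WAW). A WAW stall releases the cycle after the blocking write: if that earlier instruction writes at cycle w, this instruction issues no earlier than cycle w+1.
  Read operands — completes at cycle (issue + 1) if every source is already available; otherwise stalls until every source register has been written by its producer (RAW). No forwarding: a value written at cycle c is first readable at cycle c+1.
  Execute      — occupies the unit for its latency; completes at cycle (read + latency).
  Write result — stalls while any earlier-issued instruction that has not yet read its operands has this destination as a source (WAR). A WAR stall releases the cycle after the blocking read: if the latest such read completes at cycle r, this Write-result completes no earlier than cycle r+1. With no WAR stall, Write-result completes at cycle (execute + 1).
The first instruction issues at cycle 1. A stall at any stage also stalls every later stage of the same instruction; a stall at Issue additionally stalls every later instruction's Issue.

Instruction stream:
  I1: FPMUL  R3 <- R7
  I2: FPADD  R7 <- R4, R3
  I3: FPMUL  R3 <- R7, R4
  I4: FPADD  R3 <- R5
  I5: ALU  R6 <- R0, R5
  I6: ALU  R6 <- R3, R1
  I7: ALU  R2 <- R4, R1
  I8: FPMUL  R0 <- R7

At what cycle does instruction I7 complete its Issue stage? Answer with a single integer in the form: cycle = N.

cycle = 30

I1: IS=1 RO=2 EX=7 WR=8
I2: IS=2 RO=9 EX=12 WR=13  [RAW R3: wait I1 write@8]
I3: IS=9 RO=14 EX=19 WR=20  [struct: FPMUL busy until I1 writes@8; RAW R7: wait I2 write@13]
I4: IS=21 RO=22 EX=25 WR=26  [WAW R3: wait I3 write@20]
I5: IS=22 RO=23 EX=24 WR=25
I6: IS=26 RO=27 EX=28 WR=29  [struct: ALU busy until I5 writes@25]
I7: IS=30 RO=31 EX=32 WR=33  [struct: ALU busy until I6 writes@29]
I8: IS=31 RO=32 EX=37 WR=38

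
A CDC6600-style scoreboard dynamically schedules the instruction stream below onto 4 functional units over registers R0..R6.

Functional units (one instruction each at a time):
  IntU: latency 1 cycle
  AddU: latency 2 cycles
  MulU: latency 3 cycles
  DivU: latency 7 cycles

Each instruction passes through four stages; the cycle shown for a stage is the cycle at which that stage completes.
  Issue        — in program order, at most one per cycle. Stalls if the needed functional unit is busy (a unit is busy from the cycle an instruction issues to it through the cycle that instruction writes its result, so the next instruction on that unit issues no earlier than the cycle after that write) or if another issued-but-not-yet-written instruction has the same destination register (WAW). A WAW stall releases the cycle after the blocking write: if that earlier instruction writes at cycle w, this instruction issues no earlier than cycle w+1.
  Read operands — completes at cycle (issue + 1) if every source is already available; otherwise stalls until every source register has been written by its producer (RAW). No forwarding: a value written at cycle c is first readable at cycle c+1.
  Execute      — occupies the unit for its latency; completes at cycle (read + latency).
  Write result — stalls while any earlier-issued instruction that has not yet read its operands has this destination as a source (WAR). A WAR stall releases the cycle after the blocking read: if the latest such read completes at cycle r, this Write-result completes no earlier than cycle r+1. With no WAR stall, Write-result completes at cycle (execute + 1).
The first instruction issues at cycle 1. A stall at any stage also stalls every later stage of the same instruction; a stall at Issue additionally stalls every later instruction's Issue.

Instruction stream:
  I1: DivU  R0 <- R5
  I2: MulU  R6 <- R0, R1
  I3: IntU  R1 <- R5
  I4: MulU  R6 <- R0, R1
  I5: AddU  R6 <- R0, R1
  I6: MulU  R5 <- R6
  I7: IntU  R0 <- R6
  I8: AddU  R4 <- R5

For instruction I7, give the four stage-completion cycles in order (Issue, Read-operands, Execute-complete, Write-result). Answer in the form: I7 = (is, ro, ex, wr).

cycle 1: issue I1 (DivU)
cycle 2: I1 read-ops | issue I2 (MulU)
cycle 3: issue I3 (IntU)
cycle 4: I3 read-ops
cycle 5: I3 finished on IntU
cycle 9: I1 finished on DivU
cycle 10: I1→R0
cycle 11: I2 read-ops
cycle 12: I3→R1
cycle 14: I2 finished on MulU
cycle 15: I2→R6
cycle 16: issue I4 (MulU)
cycle 17: I4 read-ops
cycle 20: I4 finished on MulU
cycle 21: I4→R6
cycle 22: issue I5 (AddU)
cycle 23: I5 read-ops | issue I6 (MulU)
cycle 24: issue I7 (IntU)
cycle 25: I5 finished on AddU
cycle 26: I5→R6
cycle 27: I6 read-ops | I7 read-ops | issue I8 (AddU)
cycle 28: I7 finished on IntU
cycle 29: I7→R0
cycle 30: I6 finished on MulU
cycle 31: I6→R5
cycle 32: I8 read-ops
cycle 34: I8 finished on AddU
cycle 35: I8→R4

I7 = (24, 27, 28, 29)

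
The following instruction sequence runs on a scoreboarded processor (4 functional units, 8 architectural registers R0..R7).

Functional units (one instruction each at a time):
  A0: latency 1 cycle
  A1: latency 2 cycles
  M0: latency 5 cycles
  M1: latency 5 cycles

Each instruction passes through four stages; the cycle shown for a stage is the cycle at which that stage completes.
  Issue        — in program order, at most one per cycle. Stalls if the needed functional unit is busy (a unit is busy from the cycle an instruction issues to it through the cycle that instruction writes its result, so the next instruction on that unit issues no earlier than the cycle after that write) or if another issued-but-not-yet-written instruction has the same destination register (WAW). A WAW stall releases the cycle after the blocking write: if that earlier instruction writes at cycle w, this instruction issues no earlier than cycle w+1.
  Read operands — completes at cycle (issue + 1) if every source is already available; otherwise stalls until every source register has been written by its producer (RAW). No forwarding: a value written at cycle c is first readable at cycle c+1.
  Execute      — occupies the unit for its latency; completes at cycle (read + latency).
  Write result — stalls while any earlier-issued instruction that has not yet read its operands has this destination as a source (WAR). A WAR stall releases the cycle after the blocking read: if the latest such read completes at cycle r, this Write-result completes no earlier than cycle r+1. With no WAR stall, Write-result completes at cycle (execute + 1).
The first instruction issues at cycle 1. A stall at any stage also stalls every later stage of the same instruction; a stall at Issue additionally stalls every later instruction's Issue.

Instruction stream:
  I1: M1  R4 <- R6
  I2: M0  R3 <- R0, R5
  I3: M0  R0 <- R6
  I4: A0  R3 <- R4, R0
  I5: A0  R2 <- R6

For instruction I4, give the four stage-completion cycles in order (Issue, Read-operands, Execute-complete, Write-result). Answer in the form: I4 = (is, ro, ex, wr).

I4 = (11, 18, 19, 20)

I1  is:1  ro:2  ex:7  wr:8
I2  is:2  ro:3  ex:8  wr:9
I3  is:10  ro:11  ex:16  wr:17  — struct: M0 busy until I2 writes@9
I4  is:11  ro:18  ex:19  wr:20  — RAW R0: wait I3 write@17
I5  is:21  ro:22  ex:23  wr:24  — struct: A0 busy until I4 writes@20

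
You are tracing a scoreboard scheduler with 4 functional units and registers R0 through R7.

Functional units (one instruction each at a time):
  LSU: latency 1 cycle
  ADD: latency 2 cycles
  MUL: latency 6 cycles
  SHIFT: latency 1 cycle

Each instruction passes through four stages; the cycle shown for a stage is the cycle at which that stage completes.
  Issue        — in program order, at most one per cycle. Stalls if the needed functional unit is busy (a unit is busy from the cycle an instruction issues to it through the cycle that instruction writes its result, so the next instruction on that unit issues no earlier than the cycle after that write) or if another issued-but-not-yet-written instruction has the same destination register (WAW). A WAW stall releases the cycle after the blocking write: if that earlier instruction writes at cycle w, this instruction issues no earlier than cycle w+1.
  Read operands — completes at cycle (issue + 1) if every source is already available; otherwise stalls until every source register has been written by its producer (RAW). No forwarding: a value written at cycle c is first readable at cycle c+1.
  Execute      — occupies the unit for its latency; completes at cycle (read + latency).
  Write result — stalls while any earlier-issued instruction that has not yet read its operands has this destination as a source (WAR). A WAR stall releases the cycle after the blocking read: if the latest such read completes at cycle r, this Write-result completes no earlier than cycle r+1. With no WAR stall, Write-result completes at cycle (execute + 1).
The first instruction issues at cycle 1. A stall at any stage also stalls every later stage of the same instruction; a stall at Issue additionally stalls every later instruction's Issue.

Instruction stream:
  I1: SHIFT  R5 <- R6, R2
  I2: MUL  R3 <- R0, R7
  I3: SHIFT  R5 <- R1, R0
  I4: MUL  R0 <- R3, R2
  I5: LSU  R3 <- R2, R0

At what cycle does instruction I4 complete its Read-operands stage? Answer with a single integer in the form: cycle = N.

cycle = 12

[1] issue I1 (SHIFT)
[2] I1 read-ops, issue I2 (MUL)
[3] I1 finished on SHIFT, I2 read-ops
[4] I1→R5
[5] issue I3 (SHIFT)
[6] I3 read-ops
[7] I3 finished on SHIFT
[8] I3→R5
[9] I2 finished on MUL
[10] I2→R3
[11] issue I4 (MUL)
[12] I4 read-ops, issue I5 (LSU)
[18] I4 finished on MUL
[19] I4→R0
[20] I5 read-ops
[21] I5 finished on LSU
[22] I5→R3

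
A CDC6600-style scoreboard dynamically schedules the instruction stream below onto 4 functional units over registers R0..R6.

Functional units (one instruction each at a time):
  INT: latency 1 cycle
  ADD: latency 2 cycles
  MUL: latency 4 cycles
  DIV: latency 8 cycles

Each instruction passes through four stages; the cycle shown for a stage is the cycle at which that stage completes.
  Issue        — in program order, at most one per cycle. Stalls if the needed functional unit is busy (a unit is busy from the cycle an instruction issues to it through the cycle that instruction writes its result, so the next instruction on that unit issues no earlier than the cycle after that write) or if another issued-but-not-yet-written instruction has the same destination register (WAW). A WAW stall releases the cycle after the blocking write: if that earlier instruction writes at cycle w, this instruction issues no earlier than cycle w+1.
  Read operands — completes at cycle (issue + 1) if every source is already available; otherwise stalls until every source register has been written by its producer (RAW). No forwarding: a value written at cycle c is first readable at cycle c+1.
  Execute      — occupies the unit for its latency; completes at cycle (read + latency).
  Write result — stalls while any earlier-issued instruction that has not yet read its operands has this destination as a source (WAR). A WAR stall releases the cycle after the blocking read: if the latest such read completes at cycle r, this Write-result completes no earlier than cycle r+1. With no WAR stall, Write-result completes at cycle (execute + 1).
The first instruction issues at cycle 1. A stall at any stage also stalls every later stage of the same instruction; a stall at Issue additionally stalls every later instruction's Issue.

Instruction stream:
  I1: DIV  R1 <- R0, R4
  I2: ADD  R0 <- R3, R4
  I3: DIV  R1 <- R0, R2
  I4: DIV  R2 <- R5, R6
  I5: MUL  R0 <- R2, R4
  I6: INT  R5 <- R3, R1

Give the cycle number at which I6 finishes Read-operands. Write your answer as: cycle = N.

c1: I1→DIV
c2: I1 RO | I2→ADD
c3: I2 RO
c5: I2 EX
c6: I2 WR R0
c10: I1 EX
c11: I1 WR R1
c12: I3→DIV
c13: I3 RO
c21: I3 EX
c22: I3 WR R1
c23: I4→DIV
c24: I4 RO | I5→MUL
c25: I6→INT
c26: I6 RO
c27: I6 EX
c28: I6 WR R5
c32: I4 EX
c33: I4 WR R2
c34: I5 RO
c38: I5 EX
c39: I5 WR R0

cycle = 26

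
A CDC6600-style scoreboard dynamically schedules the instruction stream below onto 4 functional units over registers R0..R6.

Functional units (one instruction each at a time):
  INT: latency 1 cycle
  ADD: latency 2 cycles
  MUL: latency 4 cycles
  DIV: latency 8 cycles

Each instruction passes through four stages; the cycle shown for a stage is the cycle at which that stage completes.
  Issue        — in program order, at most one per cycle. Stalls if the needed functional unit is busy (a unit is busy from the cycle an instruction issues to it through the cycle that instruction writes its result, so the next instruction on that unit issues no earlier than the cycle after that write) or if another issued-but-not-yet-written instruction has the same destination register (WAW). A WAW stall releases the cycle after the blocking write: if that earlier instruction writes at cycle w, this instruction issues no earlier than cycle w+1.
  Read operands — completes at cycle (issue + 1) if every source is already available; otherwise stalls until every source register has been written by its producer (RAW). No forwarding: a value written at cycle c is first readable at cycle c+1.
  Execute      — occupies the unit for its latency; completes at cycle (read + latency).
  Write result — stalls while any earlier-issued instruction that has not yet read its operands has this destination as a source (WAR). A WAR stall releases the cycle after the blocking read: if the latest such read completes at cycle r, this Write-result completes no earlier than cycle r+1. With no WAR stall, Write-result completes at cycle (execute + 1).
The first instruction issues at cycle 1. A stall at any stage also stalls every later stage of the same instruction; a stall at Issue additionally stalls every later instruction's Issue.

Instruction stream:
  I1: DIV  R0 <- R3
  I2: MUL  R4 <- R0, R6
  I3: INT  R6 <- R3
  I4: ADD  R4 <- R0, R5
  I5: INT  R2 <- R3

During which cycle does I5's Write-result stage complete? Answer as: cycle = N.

t=1  issue I1 (DIV)
t=2  I1 read-ops | issue I2 (MUL)
t=3  issue I3 (INT)
t=4  I3 read-ops
t=5  I3 finished on INT
t=10  I1 finished on DIV
t=11  I1→R0
t=12  I2 read-ops
t=13  I3→R6
t=16  I2 finished on MUL
t=17  I2→R4
t=18  issue I4 (ADD)
t=19  I4 read-ops | issue I5 (INT)
t=20  I5 read-ops
t=21  I4 finished on ADD | I5 finished on INT
t=22  I4→R4 | I5→R2

cycle = 22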